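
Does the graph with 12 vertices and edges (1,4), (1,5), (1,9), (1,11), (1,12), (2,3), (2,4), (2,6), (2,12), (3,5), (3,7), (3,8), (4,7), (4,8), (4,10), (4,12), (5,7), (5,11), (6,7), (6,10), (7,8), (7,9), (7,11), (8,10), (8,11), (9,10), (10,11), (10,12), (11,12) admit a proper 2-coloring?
No (odd cycle of length 3: 5 -> 1 -> 11 -> 5)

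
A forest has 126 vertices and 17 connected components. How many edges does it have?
109 (Each of the 17 component trees on V_i vertices has V_i - 1 edges; summing gives V - C = 126 - 17 = 109)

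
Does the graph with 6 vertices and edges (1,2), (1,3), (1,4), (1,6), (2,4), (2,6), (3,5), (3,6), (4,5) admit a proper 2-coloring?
No (odd cycle of length 3: 6 -> 1 -> 2 -> 6)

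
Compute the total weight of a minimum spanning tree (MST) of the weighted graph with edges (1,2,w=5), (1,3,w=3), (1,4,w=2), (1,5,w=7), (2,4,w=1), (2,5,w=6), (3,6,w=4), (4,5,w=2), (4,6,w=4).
12 (MST edges: (1,3,w=3), (1,4,w=2), (2,4,w=1), (3,6,w=4), (4,5,w=2); sum of weights 3 + 2 + 1 + 4 + 2 = 12)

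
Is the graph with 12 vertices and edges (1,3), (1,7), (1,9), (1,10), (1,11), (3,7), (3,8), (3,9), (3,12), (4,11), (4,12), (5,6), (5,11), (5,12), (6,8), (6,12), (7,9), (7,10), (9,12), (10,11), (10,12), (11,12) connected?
No, it has 2 components: {1, 3, 4, 5, 6, 7, 8, 9, 10, 11, 12}, {2}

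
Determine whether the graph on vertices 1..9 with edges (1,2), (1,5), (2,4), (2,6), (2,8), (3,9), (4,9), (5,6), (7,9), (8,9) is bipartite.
Yes. Partition: {1, 3, 4, 6, 7, 8}, {2, 5, 9}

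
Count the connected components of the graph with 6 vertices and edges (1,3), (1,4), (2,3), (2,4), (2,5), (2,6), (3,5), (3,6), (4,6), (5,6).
1 (components: {1, 2, 3, 4, 5, 6})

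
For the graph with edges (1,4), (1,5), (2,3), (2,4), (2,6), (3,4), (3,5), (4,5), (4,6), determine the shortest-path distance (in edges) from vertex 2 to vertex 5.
2 (path: 2 -> 4 -> 5, 2 edges)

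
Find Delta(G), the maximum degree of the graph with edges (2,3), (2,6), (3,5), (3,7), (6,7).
3 (attained at vertex 3)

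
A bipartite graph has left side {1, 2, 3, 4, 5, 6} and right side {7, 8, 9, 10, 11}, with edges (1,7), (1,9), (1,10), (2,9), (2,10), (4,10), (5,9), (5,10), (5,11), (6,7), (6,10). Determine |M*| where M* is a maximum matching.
4 (matching: (1,10), (2,9), (5,11), (6,7); upper bound min(|L|,|R|) = min(6,5) = 5)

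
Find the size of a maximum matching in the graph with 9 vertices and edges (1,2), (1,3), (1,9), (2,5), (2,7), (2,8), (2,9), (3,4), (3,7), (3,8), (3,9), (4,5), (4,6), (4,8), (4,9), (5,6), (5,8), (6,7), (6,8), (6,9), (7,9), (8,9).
4 (matching: (2,7), (3,4), (5,8), (6,9); upper bound floor(n/2) = floor(9/2) = 4)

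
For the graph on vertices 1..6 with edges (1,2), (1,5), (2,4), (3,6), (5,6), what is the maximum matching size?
3 (matching: (1,5), (2,4), (3,6); upper bound floor(n/2) = floor(6/2) = 3)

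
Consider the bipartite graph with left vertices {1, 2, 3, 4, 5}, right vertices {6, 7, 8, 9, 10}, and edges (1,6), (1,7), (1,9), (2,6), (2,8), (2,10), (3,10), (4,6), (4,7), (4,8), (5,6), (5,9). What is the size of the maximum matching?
5 (matching: (1,9), (2,8), (3,10), (4,7), (5,6); upper bound min(|L|,|R|) = min(5,5) = 5)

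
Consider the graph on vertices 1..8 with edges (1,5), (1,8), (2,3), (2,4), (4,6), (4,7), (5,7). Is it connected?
Yes (BFS from 1 visits [1, 5, 8, 7, 4, 2, 6, 3] — all 8 vertices reached)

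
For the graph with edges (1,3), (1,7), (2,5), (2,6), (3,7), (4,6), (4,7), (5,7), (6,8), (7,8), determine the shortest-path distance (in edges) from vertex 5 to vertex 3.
2 (path: 5 -> 7 -> 3, 2 edges)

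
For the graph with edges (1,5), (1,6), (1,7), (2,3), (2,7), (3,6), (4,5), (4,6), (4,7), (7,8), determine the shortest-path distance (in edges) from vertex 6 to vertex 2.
2 (path: 6 -> 3 -> 2, 2 edges)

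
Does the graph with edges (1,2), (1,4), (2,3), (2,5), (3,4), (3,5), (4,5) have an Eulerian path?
No (4 vertices have odd degree: {2, 3, 4, 5}; Eulerian path requires 0 or 2)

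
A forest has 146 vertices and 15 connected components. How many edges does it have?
131 (Each of the 15 component trees on V_i vertices has V_i - 1 edges; summing gives V - C = 146 - 15 = 131)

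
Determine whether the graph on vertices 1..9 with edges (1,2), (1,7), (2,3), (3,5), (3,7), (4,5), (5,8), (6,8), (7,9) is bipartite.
Yes. Partition: {1, 3, 4, 8, 9}, {2, 5, 6, 7}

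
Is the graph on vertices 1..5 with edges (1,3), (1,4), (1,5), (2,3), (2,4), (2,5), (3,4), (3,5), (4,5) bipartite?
No (odd cycle of length 3: 5 -> 1 -> 4 -> 5)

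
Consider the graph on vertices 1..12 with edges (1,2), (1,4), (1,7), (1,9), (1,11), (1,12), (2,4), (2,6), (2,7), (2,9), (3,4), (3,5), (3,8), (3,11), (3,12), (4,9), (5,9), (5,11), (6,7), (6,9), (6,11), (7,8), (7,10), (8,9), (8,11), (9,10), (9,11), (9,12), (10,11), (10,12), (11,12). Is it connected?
Yes (BFS from 1 visits [1, 2, 4, 7, 9, 11, 12, 6, 3, 8, 10, 5] — all 12 vertices reached)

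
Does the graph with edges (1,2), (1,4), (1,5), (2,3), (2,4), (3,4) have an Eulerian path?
No (4 vertices have odd degree: {1, 2, 4, 5}; Eulerian path requires 0 or 2)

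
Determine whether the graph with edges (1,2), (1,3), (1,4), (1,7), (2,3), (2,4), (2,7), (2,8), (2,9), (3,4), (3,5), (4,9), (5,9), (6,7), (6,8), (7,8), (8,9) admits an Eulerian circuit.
Yes (the graph is connected and all 9 vertices have even degree)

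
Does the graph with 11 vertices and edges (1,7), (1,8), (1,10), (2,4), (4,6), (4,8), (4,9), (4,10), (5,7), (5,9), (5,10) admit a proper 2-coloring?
Yes. Partition: {1, 3, 4, 5, 11}, {2, 6, 7, 8, 9, 10}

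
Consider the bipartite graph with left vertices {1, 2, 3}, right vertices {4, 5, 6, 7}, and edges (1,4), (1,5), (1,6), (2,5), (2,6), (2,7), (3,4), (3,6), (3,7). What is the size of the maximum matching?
3 (matching: (1,6), (2,5), (3,7); upper bound min(|L|,|R|) = min(3,4) = 3)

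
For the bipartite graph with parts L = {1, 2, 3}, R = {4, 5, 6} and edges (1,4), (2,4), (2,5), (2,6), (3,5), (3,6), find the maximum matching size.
3 (matching: (1,4), (2,6), (3,5); upper bound min(|L|,|R|) = min(3,3) = 3)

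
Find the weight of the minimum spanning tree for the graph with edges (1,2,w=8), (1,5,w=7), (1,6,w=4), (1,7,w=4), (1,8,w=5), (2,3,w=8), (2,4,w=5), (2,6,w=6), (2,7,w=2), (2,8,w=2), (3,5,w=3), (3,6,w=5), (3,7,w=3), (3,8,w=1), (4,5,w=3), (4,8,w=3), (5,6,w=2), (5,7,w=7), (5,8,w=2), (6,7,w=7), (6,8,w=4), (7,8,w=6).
16 (MST edges: (1,6,w=4), (2,7,w=2), (2,8,w=2), (3,8,w=1), (4,8,w=3), (5,6,w=2), (5,8,w=2); sum of weights 4 + 2 + 2 + 1 + 3 + 2 + 2 = 16)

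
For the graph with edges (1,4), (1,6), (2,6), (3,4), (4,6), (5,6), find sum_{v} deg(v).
12 (handshake: sum of degrees = 2|E| = 2 x 6 = 12)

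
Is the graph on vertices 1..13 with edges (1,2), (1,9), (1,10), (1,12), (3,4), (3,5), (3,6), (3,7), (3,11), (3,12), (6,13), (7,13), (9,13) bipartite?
Yes. Partition: {1, 3, 8, 13}, {2, 4, 5, 6, 7, 9, 10, 11, 12}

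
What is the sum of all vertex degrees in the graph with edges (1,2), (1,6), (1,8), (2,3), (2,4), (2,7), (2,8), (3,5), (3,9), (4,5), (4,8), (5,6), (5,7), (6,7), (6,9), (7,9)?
32 (handshake: sum of degrees = 2|E| = 2 x 16 = 32)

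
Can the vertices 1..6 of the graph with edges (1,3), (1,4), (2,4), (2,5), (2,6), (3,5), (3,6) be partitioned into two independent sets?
No (odd cycle of length 5: 2 -> 4 -> 1 -> 3 -> 5 -> 2)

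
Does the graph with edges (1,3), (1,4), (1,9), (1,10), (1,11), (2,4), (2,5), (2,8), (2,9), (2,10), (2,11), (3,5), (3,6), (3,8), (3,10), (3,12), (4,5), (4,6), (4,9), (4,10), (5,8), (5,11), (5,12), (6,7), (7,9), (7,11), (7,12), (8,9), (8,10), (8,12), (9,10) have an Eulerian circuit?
No (2 vertices have odd degree: {1, 6}; Eulerian circuit requires 0)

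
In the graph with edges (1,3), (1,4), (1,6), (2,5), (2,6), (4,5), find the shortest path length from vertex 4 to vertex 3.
2 (path: 4 -> 1 -> 3, 2 edges)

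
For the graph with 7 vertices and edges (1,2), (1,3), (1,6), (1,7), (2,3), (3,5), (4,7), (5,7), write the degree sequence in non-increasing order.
[4, 3, 3, 2, 2, 1, 1] (degrees: deg(1)=4, deg(2)=2, deg(3)=3, deg(4)=1, deg(5)=2, deg(6)=1, deg(7)=3)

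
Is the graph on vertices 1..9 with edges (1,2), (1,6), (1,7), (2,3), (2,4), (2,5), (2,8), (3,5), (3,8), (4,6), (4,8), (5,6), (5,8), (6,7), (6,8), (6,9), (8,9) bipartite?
No (odd cycle of length 3: 6 -> 1 -> 7 -> 6)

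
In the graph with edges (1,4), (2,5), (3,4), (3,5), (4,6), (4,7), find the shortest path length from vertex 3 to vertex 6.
2 (path: 3 -> 4 -> 6, 2 edges)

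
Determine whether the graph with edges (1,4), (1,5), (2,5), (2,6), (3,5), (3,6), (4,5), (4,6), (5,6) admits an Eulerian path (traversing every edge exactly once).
Yes (the graph is connected and exactly 2 vertices have odd degree: {4, 5}; any Eulerian path must start and end at those)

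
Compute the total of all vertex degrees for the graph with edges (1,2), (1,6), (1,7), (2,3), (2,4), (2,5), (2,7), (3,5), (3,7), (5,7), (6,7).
22 (handshake: sum of degrees = 2|E| = 2 x 11 = 22)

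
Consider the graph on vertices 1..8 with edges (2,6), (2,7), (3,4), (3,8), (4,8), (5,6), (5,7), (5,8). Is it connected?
No, it has 2 components: {1}, {2, 3, 4, 5, 6, 7, 8}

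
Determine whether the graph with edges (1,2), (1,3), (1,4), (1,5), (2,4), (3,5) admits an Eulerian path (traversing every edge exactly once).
Yes — and in fact it has an Eulerian circuit (the graph is connected and all 5 vertices have even degree)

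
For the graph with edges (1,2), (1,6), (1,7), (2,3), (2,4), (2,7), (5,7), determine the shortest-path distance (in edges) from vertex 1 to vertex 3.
2 (path: 1 -> 2 -> 3, 2 edges)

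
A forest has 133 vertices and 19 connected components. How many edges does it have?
114 (Each of the 19 component trees on V_i vertices has V_i - 1 edges; summing gives V - C = 133 - 19 = 114)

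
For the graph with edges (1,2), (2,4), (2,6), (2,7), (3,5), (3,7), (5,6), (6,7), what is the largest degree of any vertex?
4 (attained at vertex 2)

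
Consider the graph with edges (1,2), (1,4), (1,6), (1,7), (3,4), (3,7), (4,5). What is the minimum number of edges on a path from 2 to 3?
3 (path: 2 -> 1 -> 4 -> 3, 3 edges)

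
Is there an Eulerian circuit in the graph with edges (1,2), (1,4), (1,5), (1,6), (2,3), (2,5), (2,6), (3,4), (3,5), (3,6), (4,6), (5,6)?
No (2 vertices have odd degree: {4, 6}; Eulerian circuit requires 0)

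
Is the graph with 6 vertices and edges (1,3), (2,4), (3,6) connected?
No, it has 3 components: {1, 3, 6}, {2, 4}, {5}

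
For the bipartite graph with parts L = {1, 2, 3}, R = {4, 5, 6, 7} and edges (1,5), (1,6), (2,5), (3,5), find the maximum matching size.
2 (matching: (1,6), (2,5); upper bound min(|L|,|R|) = min(3,4) = 3)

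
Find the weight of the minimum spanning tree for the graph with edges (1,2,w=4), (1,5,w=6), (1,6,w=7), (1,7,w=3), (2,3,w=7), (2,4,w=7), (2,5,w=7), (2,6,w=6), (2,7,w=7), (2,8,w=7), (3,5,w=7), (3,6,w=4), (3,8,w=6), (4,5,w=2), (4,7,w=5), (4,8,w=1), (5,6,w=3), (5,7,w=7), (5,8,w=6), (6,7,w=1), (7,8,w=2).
17 (MST edges: (1,2,w=4), (1,7,w=3), (3,6,w=4), (4,5,w=2), (4,8,w=1), (6,7,w=1), (7,8,w=2); sum of weights 4 + 3 + 4 + 2 + 1 + 1 + 2 = 17)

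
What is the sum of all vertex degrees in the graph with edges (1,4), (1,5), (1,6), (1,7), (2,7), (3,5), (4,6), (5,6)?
16 (handshake: sum of degrees = 2|E| = 2 x 8 = 16)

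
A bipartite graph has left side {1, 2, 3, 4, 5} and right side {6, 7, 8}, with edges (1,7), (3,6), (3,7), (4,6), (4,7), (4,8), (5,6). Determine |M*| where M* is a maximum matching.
3 (matching: (1,7), (3,6), (4,8); upper bound min(|L|,|R|) = min(5,3) = 3)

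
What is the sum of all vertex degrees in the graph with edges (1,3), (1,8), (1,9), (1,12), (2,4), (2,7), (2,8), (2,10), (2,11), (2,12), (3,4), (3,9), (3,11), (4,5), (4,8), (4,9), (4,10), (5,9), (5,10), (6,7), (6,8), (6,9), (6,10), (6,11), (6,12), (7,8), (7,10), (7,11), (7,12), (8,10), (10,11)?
62 (handshake: sum of degrees = 2|E| = 2 x 31 = 62)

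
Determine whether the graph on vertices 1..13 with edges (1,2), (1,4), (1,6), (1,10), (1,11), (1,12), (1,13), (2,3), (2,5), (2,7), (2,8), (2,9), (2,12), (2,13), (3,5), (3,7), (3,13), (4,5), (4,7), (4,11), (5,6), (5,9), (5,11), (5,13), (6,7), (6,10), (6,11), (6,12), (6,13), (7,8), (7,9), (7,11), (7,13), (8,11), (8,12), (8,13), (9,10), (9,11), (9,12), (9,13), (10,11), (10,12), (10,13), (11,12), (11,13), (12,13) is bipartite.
No (odd cycle of length 3: 4 -> 1 -> 11 -> 4)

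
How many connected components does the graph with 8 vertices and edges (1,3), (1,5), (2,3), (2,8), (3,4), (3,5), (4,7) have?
2 (components: {1, 2, 3, 4, 5, 7, 8}, {6})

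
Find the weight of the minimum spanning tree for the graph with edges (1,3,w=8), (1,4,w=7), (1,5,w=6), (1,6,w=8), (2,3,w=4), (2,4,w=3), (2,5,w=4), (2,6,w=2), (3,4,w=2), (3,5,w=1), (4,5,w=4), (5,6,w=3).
14 (MST edges: (1,5,w=6), (2,4,w=3), (2,6,w=2), (3,4,w=2), (3,5,w=1); sum of weights 6 + 3 + 2 + 2 + 1 = 14)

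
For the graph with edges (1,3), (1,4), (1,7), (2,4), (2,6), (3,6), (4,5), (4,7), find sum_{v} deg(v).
16 (handshake: sum of degrees = 2|E| = 2 x 8 = 16)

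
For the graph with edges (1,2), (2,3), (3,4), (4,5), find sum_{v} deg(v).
8 (handshake: sum of degrees = 2|E| = 2 x 4 = 8)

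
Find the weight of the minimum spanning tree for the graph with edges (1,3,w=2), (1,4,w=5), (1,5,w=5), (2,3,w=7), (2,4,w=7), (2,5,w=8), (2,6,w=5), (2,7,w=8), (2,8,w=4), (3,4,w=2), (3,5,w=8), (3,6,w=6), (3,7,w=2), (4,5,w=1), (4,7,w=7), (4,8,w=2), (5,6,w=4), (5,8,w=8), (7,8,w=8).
17 (MST edges: (1,3,w=2), (2,8,w=4), (3,4,w=2), (3,7,w=2), (4,5,w=1), (4,8,w=2), (5,6,w=4); sum of weights 2 + 4 + 2 + 2 + 1 + 2 + 4 = 17)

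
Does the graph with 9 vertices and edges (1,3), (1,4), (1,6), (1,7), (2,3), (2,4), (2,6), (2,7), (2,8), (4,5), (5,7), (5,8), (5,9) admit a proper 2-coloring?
Yes. Partition: {1, 2, 5}, {3, 4, 6, 7, 8, 9}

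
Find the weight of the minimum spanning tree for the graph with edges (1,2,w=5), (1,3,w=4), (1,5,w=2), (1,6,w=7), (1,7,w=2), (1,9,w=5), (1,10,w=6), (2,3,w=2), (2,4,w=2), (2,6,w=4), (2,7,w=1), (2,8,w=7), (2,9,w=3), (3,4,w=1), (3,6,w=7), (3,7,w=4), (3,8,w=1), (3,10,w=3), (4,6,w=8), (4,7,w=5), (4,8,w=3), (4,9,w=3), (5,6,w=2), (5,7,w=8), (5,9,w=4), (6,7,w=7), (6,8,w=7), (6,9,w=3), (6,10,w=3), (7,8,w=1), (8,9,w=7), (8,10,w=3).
16 (MST edges: (1,5,w=2), (1,7,w=2), (2,7,w=1), (2,9,w=3), (3,4,w=1), (3,8,w=1), (3,10,w=3), (5,6,w=2), (7,8,w=1); sum of weights 2 + 2 + 1 + 3 + 1 + 1 + 3 + 2 + 1 = 16)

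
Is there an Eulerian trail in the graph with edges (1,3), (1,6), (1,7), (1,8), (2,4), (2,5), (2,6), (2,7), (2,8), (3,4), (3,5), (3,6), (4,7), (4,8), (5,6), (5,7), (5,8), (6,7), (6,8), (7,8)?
Yes (the graph is connected and exactly 2 vertices have odd degree: {2, 5}; any Eulerian path must start and end at those)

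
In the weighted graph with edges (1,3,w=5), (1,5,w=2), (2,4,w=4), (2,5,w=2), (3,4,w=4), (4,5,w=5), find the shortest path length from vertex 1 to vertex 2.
4 (path: 1 -> 5 -> 2; weights 2 + 2 = 4)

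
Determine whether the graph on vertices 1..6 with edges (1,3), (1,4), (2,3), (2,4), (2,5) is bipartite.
Yes. Partition: {1, 2, 6}, {3, 4, 5}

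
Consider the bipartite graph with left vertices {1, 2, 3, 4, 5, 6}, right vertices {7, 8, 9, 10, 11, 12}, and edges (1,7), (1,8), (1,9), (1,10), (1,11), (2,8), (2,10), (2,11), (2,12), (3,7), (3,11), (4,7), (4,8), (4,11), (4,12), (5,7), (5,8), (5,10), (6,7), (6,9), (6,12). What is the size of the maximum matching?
6 (matching: (1,11), (2,12), (3,7), (4,8), (5,10), (6,9); upper bound min(|L|,|R|) = min(6,6) = 6)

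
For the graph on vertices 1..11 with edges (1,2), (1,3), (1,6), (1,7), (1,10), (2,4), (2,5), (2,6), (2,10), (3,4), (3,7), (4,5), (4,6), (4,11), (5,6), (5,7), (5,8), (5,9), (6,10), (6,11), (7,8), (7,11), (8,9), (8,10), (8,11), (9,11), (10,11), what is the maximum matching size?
5 (matching: (1,6), (2,4), (5,7), (8,10), (9,11); upper bound floor(n/2) = floor(11/2) = 5)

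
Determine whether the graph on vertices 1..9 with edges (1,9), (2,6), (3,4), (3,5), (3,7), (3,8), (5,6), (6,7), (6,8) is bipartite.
Yes. Partition: {1, 2, 4, 5, 7, 8}, {3, 6, 9}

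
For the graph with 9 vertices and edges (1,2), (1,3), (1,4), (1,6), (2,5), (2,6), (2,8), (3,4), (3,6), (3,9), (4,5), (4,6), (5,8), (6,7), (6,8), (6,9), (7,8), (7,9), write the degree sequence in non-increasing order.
[7, 4, 4, 4, 4, 4, 3, 3, 3] (degrees: deg(1)=4, deg(2)=4, deg(3)=4, deg(4)=4, deg(5)=3, deg(6)=7, deg(7)=3, deg(8)=4, deg(9)=3)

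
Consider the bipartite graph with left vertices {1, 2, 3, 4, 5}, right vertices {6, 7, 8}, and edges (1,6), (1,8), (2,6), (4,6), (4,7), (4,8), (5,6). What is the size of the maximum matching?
3 (matching: (1,8), (2,6), (4,7); upper bound min(|L|,|R|) = min(5,3) = 3)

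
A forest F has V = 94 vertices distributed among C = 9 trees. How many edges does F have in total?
85 (Each of the 9 component trees on V_i vertices has V_i - 1 edges; summing gives V - C = 94 - 9 = 85)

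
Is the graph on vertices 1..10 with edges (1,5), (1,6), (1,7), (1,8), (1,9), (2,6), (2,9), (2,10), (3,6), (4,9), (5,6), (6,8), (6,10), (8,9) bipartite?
No (odd cycle of length 3: 8 -> 1 -> 6 -> 8)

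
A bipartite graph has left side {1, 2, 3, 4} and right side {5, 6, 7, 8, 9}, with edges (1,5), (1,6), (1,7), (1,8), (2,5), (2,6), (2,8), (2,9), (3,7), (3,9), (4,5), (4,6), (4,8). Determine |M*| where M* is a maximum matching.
4 (matching: (1,8), (2,9), (3,7), (4,6); upper bound min(|L|,|R|) = min(4,5) = 4)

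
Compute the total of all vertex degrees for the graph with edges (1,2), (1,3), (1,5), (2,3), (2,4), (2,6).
12 (handshake: sum of degrees = 2|E| = 2 x 6 = 12)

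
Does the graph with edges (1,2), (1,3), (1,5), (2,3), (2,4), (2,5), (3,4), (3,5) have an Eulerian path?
Yes (the graph is connected and exactly 2 vertices have odd degree: {1, 5}; any Eulerian path must start and end at those)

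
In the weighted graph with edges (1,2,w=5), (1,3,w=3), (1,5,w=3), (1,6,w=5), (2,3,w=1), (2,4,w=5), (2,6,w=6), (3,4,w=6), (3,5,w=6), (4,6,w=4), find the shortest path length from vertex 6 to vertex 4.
4 (path: 6 -> 4; weights 4 = 4)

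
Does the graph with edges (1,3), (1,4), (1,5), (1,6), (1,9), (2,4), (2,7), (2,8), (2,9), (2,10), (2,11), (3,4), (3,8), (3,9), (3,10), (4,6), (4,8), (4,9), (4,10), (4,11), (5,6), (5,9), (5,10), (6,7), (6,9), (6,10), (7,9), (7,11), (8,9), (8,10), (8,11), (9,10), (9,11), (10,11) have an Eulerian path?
Yes (the graph is connected and exactly 2 vertices have odd degree: {1, 3}; any Eulerian path must start and end at those)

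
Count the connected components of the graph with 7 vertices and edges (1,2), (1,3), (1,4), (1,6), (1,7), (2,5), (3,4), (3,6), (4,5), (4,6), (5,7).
1 (components: {1, 2, 3, 4, 5, 6, 7})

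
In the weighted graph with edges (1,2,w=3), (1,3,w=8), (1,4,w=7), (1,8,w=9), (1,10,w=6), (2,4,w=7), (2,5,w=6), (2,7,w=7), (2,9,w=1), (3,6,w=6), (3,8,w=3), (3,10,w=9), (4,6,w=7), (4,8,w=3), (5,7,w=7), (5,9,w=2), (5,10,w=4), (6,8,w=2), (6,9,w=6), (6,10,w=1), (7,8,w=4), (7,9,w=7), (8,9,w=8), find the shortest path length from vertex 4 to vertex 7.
7 (path: 4 -> 8 -> 7; weights 3 + 4 = 7)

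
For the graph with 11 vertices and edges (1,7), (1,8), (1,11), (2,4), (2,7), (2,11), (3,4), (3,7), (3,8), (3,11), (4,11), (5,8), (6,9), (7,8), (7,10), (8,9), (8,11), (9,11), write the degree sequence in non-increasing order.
[6, 6, 5, 4, 3, 3, 3, 3, 1, 1, 1] (degrees: deg(1)=3, deg(2)=3, deg(3)=4, deg(4)=3, deg(5)=1, deg(6)=1, deg(7)=5, deg(8)=6, deg(9)=3, deg(10)=1, deg(11)=6)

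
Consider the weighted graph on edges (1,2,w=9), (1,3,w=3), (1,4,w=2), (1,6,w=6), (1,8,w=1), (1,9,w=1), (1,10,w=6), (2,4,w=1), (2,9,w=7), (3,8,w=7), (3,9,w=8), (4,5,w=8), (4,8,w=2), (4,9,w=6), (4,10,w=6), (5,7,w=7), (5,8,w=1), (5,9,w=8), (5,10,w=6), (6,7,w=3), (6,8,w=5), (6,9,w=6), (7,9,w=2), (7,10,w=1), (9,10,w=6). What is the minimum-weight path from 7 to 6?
3 (path: 7 -> 6; weights 3 = 3)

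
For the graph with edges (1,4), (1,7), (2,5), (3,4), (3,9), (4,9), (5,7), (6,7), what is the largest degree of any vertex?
3 (attained at vertices 4, 7)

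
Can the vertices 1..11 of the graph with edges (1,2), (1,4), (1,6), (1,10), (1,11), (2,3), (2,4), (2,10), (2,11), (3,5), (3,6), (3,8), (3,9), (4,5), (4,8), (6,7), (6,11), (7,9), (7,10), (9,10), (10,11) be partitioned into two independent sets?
No (odd cycle of length 3: 2 -> 1 -> 10 -> 2)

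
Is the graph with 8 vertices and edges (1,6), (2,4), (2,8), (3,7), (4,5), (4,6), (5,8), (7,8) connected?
Yes (BFS from 1 visits [1, 6, 4, 2, 5, 8, 7, 3] — all 8 vertices reached)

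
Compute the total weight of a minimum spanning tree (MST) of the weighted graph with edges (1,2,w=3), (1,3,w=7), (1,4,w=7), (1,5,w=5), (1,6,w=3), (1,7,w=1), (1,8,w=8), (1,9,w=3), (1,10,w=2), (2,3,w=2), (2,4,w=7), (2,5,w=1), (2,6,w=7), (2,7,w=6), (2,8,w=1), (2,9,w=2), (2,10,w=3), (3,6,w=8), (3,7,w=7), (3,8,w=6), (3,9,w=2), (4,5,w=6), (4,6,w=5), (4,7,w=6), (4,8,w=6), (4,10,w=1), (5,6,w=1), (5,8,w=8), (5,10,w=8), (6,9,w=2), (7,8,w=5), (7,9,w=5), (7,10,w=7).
14 (MST edges: (1,7,w=1), (1,9,w=3), (1,10,w=2), (2,3,w=2), (2,5,w=1), (2,8,w=1), (2,9,w=2), (4,10,w=1), (5,6,w=1); sum of weights 1 + 3 + 2 + 2 + 1 + 1 + 2 + 1 + 1 = 14)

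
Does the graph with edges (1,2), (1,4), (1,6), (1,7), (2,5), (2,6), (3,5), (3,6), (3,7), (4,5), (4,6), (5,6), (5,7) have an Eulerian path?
No (6 vertices have odd degree: {2, 3, 4, 5, 6, 7}; Eulerian path requires 0 or 2)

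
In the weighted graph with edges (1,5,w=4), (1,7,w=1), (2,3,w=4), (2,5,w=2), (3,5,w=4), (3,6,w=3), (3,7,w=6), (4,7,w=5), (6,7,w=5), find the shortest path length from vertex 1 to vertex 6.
6 (path: 1 -> 7 -> 6; weights 1 + 5 = 6)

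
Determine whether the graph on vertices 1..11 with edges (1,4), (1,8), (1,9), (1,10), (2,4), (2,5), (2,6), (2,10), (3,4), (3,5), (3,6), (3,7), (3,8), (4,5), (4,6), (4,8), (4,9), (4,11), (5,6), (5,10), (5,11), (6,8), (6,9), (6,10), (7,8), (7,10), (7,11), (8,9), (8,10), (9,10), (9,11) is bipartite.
No (odd cycle of length 3: 8 -> 1 -> 4 -> 8)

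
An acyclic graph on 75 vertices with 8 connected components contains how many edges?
67 (Each of the 8 component trees on V_i vertices has V_i - 1 edges; summing gives V - C = 75 - 8 = 67)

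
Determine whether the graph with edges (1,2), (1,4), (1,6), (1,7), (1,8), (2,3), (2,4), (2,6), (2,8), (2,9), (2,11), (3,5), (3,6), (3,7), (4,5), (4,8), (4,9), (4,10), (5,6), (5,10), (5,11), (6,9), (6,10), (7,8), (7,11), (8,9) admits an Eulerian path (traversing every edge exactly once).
No (6 vertices have odd degree: {1, 2, 5, 8, 10, 11}; Eulerian path requires 0 or 2)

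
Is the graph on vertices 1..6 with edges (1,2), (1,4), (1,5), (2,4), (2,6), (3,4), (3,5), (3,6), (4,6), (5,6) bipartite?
No (odd cycle of length 3: 4 -> 1 -> 2 -> 4)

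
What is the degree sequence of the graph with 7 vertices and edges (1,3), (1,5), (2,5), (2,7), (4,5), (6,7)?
[3, 2, 2, 2, 1, 1, 1] (degrees: deg(1)=2, deg(2)=2, deg(3)=1, deg(4)=1, deg(5)=3, deg(6)=1, deg(7)=2)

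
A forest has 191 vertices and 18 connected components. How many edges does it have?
173 (Each of the 18 component trees on V_i vertices has V_i - 1 edges; summing gives V - C = 191 - 18 = 173)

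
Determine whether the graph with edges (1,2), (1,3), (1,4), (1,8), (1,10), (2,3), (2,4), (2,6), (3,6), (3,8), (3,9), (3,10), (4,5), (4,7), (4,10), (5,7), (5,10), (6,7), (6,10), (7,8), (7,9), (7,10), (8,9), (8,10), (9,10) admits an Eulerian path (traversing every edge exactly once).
No (4 vertices have odd degree: {1, 4, 5, 8}; Eulerian path requires 0 or 2)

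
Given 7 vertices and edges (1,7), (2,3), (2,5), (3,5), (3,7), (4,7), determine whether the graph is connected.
No, it has 2 components: {1, 2, 3, 4, 5, 7}, {6}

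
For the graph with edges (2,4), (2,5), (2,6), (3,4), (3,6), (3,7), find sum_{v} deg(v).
12 (handshake: sum of degrees = 2|E| = 2 x 6 = 12)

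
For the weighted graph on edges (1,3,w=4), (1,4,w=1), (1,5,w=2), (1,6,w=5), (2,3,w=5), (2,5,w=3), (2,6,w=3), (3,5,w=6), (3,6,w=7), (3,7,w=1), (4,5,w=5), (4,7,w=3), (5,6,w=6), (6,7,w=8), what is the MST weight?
13 (MST edges: (1,4,w=1), (1,5,w=2), (2,5,w=3), (2,6,w=3), (3,7,w=1), (4,7,w=3); sum of weights 1 + 2 + 3 + 3 + 1 + 3 = 13)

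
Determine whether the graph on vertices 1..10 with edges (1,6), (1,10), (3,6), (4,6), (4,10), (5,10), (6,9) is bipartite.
Yes. Partition: {1, 2, 3, 4, 5, 7, 8, 9}, {6, 10}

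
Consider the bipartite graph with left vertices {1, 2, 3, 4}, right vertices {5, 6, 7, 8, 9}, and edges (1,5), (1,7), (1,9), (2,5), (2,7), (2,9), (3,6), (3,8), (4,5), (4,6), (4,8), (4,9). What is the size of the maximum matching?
4 (matching: (1,9), (2,7), (3,8), (4,6); upper bound min(|L|,|R|) = min(4,5) = 4)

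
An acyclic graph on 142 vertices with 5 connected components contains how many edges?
137 (Each of the 5 component trees on V_i vertices has V_i - 1 edges; summing gives V - C = 142 - 5 = 137)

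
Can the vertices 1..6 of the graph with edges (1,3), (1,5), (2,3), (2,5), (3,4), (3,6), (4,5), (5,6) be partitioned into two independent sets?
Yes. Partition: {1, 2, 4, 6}, {3, 5}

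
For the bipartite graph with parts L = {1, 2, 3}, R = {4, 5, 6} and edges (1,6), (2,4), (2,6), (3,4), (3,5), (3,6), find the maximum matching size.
3 (matching: (1,6), (2,4), (3,5); upper bound min(|L|,|R|) = min(3,3) = 3)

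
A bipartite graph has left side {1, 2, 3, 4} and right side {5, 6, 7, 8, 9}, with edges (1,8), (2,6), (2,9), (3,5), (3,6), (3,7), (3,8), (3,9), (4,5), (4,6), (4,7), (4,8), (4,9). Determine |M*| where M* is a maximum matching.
4 (matching: (1,8), (2,9), (3,7), (4,6); upper bound min(|L|,|R|) = min(4,5) = 4)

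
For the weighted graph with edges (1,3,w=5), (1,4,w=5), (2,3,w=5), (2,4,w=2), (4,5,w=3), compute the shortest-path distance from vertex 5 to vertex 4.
3 (path: 5 -> 4; weights 3 = 3)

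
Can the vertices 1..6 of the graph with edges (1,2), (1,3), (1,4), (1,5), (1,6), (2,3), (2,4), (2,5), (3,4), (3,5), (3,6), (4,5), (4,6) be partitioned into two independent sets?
No (odd cycle of length 3: 5 -> 1 -> 4 -> 5)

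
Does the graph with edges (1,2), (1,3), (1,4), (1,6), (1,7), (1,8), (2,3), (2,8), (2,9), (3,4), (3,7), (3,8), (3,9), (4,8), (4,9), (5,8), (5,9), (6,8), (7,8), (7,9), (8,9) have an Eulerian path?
Yes — and in fact it has an Eulerian circuit (the graph is connected and all 9 vertices have even degree)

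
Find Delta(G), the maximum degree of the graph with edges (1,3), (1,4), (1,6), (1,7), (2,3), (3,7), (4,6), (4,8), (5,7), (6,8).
4 (attained at vertex 1)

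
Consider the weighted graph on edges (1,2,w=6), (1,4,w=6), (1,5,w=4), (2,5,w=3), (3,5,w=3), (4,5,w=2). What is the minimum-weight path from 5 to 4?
2 (path: 5 -> 4; weights 2 = 2)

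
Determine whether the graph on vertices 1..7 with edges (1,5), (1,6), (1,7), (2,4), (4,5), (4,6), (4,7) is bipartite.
Yes. Partition: {1, 3, 4}, {2, 5, 6, 7}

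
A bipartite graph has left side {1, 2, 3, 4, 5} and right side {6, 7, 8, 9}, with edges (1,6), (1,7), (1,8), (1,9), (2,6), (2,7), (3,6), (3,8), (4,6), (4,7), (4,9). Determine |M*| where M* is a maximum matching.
4 (matching: (1,9), (2,7), (3,8), (4,6); upper bound min(|L|,|R|) = min(5,4) = 4)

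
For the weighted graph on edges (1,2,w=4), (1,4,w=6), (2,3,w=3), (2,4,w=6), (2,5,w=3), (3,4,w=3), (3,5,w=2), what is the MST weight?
12 (MST edges: (1,2,w=4), (2,3,w=3), (3,4,w=3), (3,5,w=2); sum of weights 4 + 3 + 3 + 2 = 12)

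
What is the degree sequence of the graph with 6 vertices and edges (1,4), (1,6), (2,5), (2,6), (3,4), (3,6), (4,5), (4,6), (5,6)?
[5, 4, 3, 2, 2, 2] (degrees: deg(1)=2, deg(2)=2, deg(3)=2, deg(4)=4, deg(5)=3, deg(6)=5)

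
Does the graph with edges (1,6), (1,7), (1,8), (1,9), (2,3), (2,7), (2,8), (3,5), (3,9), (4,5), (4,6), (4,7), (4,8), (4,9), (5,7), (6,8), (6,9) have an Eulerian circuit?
No (4 vertices have odd degree: {2, 3, 4, 5}; Eulerian circuit requires 0)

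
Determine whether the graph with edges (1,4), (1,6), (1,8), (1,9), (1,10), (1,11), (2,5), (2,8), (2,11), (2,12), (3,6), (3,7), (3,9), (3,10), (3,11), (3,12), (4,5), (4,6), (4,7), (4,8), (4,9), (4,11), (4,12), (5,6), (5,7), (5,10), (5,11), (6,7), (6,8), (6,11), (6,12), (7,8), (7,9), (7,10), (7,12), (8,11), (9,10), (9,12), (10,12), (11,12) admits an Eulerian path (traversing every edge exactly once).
Yes — and in fact it has an Eulerian circuit (the graph is connected and all 12 vertices have even degree)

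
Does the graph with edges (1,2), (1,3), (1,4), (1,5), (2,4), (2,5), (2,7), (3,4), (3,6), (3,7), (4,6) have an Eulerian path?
Yes — and in fact it has an Eulerian circuit (the graph is connected and all 7 vertices have even degree)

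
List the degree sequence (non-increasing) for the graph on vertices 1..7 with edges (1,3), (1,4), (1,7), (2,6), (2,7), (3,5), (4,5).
[3, 2, 2, 2, 2, 2, 1] (degrees: deg(1)=3, deg(2)=2, deg(3)=2, deg(4)=2, deg(5)=2, deg(6)=1, deg(7)=2)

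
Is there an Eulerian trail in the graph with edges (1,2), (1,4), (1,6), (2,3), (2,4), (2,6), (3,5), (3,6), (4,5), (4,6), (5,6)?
No (4 vertices have odd degree: {1, 3, 5, 6}; Eulerian path requires 0 or 2)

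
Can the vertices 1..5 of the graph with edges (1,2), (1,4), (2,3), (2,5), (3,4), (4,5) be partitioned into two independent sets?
Yes. Partition: {1, 3, 5}, {2, 4}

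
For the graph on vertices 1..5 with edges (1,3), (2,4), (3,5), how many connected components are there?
2 (components: {1, 3, 5}, {2, 4})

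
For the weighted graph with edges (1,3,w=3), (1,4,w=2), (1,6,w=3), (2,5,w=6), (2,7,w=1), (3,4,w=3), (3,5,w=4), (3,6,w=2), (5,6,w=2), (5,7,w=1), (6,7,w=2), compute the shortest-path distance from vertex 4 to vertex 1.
2 (path: 4 -> 1; weights 2 = 2)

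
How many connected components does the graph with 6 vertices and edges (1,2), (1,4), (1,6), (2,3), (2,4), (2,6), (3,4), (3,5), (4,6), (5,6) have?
1 (components: {1, 2, 3, 4, 5, 6})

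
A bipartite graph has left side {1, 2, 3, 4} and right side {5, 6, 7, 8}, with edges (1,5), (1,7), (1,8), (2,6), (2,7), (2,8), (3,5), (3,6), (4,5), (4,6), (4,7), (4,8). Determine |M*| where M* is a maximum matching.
4 (matching: (1,8), (2,7), (3,6), (4,5); upper bound min(|L|,|R|) = min(4,4) = 4)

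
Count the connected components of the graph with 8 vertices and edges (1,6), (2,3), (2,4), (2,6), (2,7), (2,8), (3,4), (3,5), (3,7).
1 (components: {1, 2, 3, 4, 5, 6, 7, 8})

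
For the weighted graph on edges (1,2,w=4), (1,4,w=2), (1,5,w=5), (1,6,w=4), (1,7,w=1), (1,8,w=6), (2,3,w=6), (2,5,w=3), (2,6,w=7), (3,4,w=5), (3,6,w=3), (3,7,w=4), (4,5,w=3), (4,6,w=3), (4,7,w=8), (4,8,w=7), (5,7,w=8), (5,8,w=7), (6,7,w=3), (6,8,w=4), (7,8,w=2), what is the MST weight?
17 (MST edges: (1,4,w=2), (1,7,w=1), (2,5,w=3), (3,6,w=3), (4,5,w=3), (4,6,w=3), (7,8,w=2); sum of weights 2 + 1 + 3 + 3 + 3 + 3 + 2 = 17)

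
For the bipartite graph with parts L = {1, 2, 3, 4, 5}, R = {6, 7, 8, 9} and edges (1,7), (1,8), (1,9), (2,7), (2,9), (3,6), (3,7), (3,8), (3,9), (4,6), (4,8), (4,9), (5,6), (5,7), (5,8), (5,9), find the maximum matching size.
4 (matching: (1,9), (2,7), (3,8), (4,6); upper bound min(|L|,|R|) = min(5,4) = 4)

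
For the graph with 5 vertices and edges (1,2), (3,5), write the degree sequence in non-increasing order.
[1, 1, 1, 1, 0] (degrees: deg(1)=1, deg(2)=1, deg(3)=1, deg(4)=0, deg(5)=1)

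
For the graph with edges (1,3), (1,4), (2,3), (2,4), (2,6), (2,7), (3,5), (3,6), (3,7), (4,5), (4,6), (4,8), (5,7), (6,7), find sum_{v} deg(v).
28 (handshake: sum of degrees = 2|E| = 2 x 14 = 28)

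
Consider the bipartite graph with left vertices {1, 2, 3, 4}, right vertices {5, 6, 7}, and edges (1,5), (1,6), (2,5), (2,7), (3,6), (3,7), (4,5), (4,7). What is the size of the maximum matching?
3 (matching: (1,6), (2,7), (4,5); upper bound min(|L|,|R|) = min(4,3) = 3)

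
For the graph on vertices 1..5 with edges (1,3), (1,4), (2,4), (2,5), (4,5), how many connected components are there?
1 (components: {1, 2, 3, 4, 5})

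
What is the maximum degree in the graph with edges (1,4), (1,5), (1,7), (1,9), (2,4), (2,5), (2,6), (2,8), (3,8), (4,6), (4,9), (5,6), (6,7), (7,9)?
4 (attained at vertices 1, 2, 4, 6)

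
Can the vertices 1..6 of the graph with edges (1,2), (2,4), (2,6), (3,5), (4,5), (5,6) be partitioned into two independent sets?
Yes. Partition: {1, 3, 4, 6}, {2, 5}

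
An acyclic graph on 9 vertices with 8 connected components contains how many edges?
1 (Each of the 8 component trees on V_i vertices has V_i - 1 edges; summing gives V - C = 9 - 8 = 1)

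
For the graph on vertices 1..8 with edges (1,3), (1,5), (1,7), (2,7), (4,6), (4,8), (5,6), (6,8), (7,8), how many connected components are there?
1 (components: {1, 2, 3, 4, 5, 6, 7, 8})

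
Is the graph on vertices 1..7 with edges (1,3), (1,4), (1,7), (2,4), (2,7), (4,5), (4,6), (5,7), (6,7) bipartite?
Yes. Partition: {1, 2, 5, 6}, {3, 4, 7}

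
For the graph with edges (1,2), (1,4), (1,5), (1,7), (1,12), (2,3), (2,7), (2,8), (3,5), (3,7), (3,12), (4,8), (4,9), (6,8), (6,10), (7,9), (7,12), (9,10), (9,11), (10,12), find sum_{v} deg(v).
40 (handshake: sum of degrees = 2|E| = 2 x 20 = 40)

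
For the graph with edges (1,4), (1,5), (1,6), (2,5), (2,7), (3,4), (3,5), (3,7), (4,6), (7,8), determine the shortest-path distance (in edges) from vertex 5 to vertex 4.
2 (path: 5 -> 1 -> 4, 2 edges)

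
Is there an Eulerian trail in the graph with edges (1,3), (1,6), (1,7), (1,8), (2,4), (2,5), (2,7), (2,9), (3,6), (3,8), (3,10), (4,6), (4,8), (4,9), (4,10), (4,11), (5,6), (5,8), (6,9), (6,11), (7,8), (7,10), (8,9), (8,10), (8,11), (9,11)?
Yes (the graph is connected and exactly 2 vertices have odd degree: {5, 9}; any Eulerian path must start and end at those)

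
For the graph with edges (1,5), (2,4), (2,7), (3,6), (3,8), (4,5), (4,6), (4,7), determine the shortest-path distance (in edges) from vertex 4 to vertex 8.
3 (path: 4 -> 6 -> 3 -> 8, 3 edges)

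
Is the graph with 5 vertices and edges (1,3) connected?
No, it has 4 components: {1, 3}, {2}, {4}, {5}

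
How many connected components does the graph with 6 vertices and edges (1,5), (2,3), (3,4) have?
3 (components: {1, 5}, {2, 3, 4}, {6})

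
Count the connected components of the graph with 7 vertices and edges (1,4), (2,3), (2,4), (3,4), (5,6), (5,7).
2 (components: {1, 2, 3, 4}, {5, 6, 7})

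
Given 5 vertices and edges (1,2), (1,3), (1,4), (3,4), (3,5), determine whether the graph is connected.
Yes (BFS from 1 visits [1, 2, 3, 4, 5] — all 5 vertices reached)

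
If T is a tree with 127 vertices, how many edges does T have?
126 (A tree on V vertices has V - 1 edges, so 127 - 1 = 126)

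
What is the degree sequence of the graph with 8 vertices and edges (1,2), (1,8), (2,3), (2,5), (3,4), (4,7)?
[3, 2, 2, 2, 1, 1, 1, 0] (degrees: deg(1)=2, deg(2)=3, deg(3)=2, deg(4)=2, deg(5)=1, deg(6)=0, deg(7)=1, deg(8)=1)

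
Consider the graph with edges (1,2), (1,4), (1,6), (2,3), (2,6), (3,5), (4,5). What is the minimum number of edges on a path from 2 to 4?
2 (path: 2 -> 1 -> 4, 2 edges)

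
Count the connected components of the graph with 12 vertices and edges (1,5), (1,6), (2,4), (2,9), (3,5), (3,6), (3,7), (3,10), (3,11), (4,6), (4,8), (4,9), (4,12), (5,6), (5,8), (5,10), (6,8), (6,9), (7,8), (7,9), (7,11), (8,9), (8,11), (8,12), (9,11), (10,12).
1 (components: {1, 2, 3, 4, 5, 6, 7, 8, 9, 10, 11, 12})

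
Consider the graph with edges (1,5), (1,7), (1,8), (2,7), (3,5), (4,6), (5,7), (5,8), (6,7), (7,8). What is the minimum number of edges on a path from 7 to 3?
2 (path: 7 -> 5 -> 3, 2 edges)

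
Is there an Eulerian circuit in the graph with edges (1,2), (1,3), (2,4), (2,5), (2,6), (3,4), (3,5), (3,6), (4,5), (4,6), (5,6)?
Yes (the graph is connected and all 6 vertices have even degree)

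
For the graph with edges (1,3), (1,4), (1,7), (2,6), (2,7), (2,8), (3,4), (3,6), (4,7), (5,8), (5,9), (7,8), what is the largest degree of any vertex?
4 (attained at vertex 7)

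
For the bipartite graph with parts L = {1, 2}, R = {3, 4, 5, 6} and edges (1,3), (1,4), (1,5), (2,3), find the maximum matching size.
2 (matching: (1,5), (2,3); upper bound min(|L|,|R|) = min(2,4) = 2)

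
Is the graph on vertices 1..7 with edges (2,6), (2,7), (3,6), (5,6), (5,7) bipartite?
Yes. Partition: {1, 2, 3, 4, 5}, {6, 7}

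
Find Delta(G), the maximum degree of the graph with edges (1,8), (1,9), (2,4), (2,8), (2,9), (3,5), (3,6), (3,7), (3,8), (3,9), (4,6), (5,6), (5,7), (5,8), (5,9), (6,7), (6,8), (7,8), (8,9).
7 (attained at vertex 8)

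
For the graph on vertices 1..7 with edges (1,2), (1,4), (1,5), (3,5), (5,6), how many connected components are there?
2 (components: {1, 2, 3, 4, 5, 6}, {7})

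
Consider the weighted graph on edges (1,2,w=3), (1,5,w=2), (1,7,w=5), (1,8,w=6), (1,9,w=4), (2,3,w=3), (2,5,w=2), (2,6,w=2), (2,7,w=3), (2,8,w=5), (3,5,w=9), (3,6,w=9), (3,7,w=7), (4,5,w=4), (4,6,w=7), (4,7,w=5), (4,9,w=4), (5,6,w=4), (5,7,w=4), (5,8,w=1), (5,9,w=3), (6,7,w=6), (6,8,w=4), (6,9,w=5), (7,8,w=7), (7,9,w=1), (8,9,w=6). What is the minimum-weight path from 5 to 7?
4 (path: 5 -> 7; weights 4 = 4)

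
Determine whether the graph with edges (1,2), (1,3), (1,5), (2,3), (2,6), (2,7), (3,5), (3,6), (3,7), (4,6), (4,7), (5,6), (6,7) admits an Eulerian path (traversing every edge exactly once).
No (4 vertices have odd degree: {1, 3, 5, 6}; Eulerian path requires 0 or 2)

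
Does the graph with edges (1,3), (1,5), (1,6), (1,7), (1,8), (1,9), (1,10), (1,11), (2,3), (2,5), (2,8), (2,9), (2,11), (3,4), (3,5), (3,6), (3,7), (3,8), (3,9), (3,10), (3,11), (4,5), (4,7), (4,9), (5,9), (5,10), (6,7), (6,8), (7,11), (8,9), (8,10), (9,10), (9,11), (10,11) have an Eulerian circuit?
No (2 vertices have odd degree: {2, 7}; Eulerian circuit requires 0)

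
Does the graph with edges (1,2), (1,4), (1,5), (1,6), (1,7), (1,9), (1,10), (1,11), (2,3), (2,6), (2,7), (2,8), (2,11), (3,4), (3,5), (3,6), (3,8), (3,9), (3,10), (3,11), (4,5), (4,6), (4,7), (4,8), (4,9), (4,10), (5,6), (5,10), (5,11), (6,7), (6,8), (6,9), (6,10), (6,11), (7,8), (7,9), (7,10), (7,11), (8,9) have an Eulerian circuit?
Yes (the graph is connected and all 11 vertices have even degree)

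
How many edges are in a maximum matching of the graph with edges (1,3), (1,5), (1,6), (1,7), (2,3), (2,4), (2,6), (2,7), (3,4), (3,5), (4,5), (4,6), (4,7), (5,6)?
3 (matching: (1,3), (4,7), (5,6); upper bound floor(n/2) = floor(7/2) = 3)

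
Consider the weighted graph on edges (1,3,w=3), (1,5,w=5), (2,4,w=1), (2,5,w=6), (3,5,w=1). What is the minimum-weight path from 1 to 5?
4 (path: 1 -> 3 -> 5; weights 3 + 1 = 4)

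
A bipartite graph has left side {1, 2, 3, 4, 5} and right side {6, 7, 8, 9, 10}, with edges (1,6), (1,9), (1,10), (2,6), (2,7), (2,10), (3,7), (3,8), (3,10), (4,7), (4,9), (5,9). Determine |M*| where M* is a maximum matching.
5 (matching: (1,10), (2,6), (3,8), (4,7), (5,9); upper bound min(|L|,|R|) = min(5,5) = 5)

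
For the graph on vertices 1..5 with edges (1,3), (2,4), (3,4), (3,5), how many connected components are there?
1 (components: {1, 2, 3, 4, 5})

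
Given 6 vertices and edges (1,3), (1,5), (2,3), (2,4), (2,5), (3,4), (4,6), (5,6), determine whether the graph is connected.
Yes (BFS from 1 visits [1, 3, 5, 2, 4, 6] — all 6 vertices reached)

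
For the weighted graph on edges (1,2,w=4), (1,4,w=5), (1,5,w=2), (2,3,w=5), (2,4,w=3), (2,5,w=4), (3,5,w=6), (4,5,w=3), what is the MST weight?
13 (MST edges: (1,5,w=2), (2,3,w=5), (2,4,w=3), (4,5,w=3); sum of weights 2 + 5 + 3 + 3 = 13)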